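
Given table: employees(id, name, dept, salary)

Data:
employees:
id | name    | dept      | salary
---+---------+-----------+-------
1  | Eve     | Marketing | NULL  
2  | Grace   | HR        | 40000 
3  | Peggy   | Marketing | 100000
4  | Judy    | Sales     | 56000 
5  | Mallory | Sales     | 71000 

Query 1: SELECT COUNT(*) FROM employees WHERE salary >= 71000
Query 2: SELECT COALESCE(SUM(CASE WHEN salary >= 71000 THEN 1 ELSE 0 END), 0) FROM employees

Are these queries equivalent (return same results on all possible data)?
Yes, equivalent

Both queries return: [(2,)]

Reason: COUNT with WHERE vs conditional SUM (COALESCE handles empty-table NULL)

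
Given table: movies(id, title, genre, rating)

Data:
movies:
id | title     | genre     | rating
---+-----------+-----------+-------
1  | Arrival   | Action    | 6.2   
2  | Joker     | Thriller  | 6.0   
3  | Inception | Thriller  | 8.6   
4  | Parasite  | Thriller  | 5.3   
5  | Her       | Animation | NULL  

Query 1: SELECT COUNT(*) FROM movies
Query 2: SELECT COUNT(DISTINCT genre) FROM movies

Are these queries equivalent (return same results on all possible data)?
No, not equivalent

Query 1 returns: [(5,)]
Query 2 returns: [(3,)]

Reason: COUNT(*) counts rows, COUNT(DISTINCT genre) counts unique genres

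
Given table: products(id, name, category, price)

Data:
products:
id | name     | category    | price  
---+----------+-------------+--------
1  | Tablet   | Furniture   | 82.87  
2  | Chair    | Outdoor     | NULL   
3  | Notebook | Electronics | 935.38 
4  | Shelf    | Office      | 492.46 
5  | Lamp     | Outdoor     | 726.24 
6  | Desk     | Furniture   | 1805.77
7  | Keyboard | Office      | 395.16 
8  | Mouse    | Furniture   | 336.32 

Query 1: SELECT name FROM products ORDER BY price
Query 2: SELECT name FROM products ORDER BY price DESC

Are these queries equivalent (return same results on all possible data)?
No, not equivalent

Query 1 returns: [('Chair',), ('Tablet',), ('Mouse',), ('Keyboard',), ('Shelf',), ('Lamp',), ('Notebook',), ('Desk',)]
Query 2 returns: [('Desk',), ('Notebook',), ('Lamp',), ('Shelf',), ('Keyboard',), ('Mouse',), ('Tablet',), ('Chair',)]

Reason: ASC vs DESC gives opposite ordering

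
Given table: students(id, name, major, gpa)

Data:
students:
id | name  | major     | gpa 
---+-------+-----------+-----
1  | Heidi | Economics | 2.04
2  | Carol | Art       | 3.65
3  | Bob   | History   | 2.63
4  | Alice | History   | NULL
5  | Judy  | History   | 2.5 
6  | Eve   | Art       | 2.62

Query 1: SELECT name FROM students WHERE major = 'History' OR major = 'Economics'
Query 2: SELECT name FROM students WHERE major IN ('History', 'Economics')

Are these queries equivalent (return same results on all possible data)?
Yes, equivalent

Both queries return: [('Alice',), ('Bob',), ('Heidi',), ('Judy',)]

Reason: OR vs IN are equivalent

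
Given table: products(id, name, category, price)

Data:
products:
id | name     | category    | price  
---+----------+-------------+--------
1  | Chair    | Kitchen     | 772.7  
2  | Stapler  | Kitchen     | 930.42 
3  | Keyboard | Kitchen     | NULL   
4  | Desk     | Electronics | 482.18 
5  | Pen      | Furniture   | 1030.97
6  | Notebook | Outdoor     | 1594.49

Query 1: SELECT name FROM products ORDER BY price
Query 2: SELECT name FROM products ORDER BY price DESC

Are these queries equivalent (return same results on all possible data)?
No, not equivalent

Query 1 returns: [('Keyboard',), ('Desk',), ('Chair',), ('Stapler',), ('Pen',), ('Notebook',)]
Query 2 returns: [('Notebook',), ('Pen',), ('Stapler',), ('Chair',), ('Desk',), ('Keyboard',)]

Reason: ASC vs DESC gives opposite ordering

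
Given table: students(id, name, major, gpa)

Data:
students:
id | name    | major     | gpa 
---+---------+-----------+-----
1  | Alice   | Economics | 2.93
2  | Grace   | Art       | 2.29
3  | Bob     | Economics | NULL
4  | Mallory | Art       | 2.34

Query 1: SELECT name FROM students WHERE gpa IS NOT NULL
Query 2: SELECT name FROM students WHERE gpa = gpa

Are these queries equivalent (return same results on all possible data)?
Yes, equivalent

Both queries return: [('Alice',), ('Grace',), ('Mallory',)]

Reason: IS NOT NULL vs self-equality (both exclude NULLs)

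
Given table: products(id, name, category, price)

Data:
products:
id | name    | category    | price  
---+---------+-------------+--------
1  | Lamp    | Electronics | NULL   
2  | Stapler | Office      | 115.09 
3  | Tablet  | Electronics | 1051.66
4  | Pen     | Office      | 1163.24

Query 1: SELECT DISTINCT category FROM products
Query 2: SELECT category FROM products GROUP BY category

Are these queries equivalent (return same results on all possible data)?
Yes, equivalent

Both queries return: [('Electronics',), ('Office',)]

Reason: Both get unique categorys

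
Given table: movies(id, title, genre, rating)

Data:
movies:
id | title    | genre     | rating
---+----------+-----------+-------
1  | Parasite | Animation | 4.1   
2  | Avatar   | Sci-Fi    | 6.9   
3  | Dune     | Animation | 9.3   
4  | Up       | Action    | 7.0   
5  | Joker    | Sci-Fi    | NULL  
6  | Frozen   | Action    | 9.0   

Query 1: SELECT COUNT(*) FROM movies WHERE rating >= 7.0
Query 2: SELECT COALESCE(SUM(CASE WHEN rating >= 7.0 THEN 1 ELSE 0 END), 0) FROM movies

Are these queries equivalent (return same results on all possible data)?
Yes, equivalent

Both queries return: [(3,)]

Reason: COUNT with WHERE vs conditional SUM (COALESCE handles empty-table NULL)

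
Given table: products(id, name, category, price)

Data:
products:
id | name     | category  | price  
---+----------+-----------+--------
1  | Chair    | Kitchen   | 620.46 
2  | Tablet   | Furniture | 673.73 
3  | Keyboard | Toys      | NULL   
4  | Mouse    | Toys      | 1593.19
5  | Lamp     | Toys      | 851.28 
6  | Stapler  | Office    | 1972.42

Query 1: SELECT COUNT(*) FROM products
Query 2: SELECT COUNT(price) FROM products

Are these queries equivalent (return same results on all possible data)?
No, not equivalent

Query 1 returns: [(6,)]
Query 2 returns: [(5,)]

Reason: COUNT(*) includes NULLs, COUNT(column) excludes them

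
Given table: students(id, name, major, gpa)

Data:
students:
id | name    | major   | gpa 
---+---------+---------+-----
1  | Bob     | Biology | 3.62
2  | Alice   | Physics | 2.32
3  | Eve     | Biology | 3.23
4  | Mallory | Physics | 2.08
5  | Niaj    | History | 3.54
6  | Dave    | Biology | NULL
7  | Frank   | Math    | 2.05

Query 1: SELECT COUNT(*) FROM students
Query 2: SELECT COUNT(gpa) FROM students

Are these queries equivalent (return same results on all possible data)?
No, not equivalent

Query 1 returns: [(7,)]
Query 2 returns: [(6,)]

Reason: COUNT(*) includes NULLs, COUNT(column) excludes them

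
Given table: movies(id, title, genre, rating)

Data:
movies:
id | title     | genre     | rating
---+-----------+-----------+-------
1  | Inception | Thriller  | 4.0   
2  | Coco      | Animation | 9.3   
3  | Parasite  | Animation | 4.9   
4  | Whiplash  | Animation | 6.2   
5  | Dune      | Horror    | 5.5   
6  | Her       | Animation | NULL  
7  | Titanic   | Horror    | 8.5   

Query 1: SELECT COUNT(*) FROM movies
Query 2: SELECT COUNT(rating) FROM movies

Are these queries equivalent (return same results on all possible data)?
No, not equivalent

Query 1 returns: [(7,)]
Query 2 returns: [(6,)]

Reason: COUNT(*) includes NULLs, COUNT(column) excludes them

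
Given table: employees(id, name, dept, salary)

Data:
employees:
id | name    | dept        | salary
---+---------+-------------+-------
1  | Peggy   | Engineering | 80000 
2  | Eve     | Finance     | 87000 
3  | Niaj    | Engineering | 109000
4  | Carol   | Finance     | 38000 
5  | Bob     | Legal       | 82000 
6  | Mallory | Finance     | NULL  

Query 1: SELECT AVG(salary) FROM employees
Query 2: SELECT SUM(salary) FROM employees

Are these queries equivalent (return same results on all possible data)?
No, not equivalent

Query 1 returns: [(79200.0,)]
Query 2 returns: [(396000,)]

Reason: AVG vs SUM give different aggregate values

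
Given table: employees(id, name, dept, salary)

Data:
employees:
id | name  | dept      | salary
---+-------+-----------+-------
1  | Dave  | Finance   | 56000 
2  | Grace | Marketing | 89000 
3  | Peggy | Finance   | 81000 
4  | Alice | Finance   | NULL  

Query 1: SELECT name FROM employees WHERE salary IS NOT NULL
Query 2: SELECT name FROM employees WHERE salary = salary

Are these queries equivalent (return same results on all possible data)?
Yes, equivalent

Both queries return: [('Dave',), ('Grace',), ('Peggy',)]

Reason: IS NOT NULL vs self-equality (both exclude NULLs)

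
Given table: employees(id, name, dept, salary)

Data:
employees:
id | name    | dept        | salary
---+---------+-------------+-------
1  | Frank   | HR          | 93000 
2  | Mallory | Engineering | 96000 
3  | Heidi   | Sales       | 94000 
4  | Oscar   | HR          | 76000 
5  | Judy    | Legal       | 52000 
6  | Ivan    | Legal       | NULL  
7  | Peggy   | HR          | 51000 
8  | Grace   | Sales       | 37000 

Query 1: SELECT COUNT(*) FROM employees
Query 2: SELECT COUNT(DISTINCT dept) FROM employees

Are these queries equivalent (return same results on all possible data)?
No, not equivalent

Query 1 returns: [(8,)]
Query 2 returns: [(4,)]

Reason: COUNT(*) counts rows, COUNT(DISTINCT dept) counts unique depts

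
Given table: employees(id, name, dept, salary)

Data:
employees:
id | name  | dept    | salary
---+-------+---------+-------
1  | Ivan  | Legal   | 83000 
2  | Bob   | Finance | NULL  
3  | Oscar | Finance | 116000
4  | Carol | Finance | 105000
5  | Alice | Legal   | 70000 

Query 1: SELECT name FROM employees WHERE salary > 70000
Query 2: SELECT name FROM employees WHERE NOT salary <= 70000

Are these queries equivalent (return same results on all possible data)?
Yes, equivalent

Both queries return: [('Carol',), ('Ivan',), ('Oscar',)]

Reason: Both filter salary > 70000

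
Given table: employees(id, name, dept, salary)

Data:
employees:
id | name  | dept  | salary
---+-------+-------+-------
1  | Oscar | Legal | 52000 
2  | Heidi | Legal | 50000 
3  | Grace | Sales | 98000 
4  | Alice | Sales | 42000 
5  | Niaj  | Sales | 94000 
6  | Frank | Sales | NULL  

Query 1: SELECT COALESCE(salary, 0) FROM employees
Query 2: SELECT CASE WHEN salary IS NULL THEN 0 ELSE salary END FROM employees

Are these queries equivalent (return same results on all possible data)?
Yes, equivalent

Both queries return: [(0,), (42000,), (50000,), (52000,), (94000,), (98000,)]

Reason: COALESCE vs CASE for NULL handling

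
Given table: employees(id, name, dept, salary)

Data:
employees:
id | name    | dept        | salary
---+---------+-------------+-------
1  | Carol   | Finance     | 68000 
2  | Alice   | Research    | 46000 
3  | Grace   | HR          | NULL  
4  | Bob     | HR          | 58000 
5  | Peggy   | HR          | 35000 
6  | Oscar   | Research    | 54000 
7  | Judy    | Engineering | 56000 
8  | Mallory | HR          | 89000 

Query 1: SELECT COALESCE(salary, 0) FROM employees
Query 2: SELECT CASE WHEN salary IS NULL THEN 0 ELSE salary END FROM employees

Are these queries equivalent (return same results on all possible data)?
Yes, equivalent

Both queries return: [(0,), (35000,), (46000,), (54000,), (56000,), (58000,), (68000,), (89000,)]

Reason: COALESCE vs CASE for NULL handling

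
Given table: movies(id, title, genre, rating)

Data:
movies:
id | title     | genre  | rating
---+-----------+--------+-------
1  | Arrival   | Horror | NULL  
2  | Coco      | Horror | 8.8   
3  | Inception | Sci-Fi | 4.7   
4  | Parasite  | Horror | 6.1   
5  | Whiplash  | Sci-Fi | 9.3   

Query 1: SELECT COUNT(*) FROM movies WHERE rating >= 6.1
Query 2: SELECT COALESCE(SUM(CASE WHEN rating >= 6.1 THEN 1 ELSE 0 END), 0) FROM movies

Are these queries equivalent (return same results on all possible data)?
Yes, equivalent

Both queries return: [(3,)]

Reason: COUNT with WHERE vs conditional SUM (COALESCE handles empty-table NULL)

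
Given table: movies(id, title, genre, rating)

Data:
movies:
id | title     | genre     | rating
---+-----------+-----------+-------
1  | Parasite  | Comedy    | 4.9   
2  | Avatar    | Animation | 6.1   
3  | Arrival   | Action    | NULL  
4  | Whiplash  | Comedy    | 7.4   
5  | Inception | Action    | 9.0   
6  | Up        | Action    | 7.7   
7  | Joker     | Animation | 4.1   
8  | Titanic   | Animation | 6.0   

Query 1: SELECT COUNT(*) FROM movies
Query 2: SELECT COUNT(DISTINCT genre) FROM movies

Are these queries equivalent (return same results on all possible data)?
No, not equivalent

Query 1 returns: [(8,)]
Query 2 returns: [(3,)]

Reason: COUNT(*) counts rows, COUNT(DISTINCT genre) counts unique genres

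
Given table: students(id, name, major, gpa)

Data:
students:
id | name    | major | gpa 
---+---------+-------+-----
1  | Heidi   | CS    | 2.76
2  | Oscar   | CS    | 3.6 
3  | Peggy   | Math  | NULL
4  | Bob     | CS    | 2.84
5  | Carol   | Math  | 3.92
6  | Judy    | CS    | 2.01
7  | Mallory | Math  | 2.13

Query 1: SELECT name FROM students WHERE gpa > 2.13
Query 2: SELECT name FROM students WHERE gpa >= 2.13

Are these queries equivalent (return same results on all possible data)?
No, not equivalent

Query 1 returns: [('Heidi',), ('Oscar',), ('Bob',), ('Carol',)]
Query 2 returns: [('Heidi',), ('Oscar',), ('Bob',), ('Carol',), ('Mallory',)]

Reason: > vs >= gives different results when gpa = 2.13 exists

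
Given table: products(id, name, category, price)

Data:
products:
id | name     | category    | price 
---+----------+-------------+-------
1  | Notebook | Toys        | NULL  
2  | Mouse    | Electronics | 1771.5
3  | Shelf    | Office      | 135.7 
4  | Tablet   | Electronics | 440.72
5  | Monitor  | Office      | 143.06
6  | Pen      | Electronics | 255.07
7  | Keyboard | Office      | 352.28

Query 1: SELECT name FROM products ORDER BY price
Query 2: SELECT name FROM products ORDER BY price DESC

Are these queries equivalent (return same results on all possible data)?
No, not equivalent

Query 1 returns: [('Notebook',), ('Shelf',), ('Monitor',), ('Pen',), ('Keyboard',), ('Tablet',), ('Mouse',)]
Query 2 returns: [('Mouse',), ('Tablet',), ('Keyboard',), ('Pen',), ('Monitor',), ('Shelf',), ('Notebook',)]

Reason: ASC vs DESC gives opposite ordering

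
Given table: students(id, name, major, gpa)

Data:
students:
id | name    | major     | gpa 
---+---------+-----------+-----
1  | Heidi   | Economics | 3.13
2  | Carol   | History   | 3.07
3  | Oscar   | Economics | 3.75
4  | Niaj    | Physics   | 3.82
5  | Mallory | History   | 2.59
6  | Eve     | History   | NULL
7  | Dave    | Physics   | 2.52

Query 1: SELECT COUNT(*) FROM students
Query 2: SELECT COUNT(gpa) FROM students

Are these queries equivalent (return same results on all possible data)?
No, not equivalent

Query 1 returns: [(7,)]
Query 2 returns: [(6,)]

Reason: COUNT(*) includes NULLs, COUNT(column) excludes them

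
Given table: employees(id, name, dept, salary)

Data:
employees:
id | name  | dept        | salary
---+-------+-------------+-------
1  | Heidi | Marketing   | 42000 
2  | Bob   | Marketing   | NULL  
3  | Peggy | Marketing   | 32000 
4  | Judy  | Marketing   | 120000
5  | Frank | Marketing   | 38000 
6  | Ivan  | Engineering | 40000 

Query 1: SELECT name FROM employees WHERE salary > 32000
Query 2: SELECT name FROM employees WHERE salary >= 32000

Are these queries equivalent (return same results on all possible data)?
No, not equivalent

Query 1 returns: [('Heidi',), ('Judy',), ('Frank',), ('Ivan',)]
Query 2 returns: [('Heidi',), ('Peggy',), ('Judy',), ('Frank',), ('Ivan',)]

Reason: > vs >= gives different results when salary = 32000 exists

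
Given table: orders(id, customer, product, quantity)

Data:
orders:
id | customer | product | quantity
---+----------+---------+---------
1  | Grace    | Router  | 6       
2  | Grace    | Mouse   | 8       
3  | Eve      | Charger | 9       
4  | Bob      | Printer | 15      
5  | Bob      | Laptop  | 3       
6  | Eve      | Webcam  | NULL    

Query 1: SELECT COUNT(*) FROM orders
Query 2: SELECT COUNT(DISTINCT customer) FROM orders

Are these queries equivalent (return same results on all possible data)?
No, not equivalent

Query 1 returns: [(6,)]
Query 2 returns: [(3,)]

Reason: COUNT(*) counts rows, COUNT(DISTINCT customer) counts unique customers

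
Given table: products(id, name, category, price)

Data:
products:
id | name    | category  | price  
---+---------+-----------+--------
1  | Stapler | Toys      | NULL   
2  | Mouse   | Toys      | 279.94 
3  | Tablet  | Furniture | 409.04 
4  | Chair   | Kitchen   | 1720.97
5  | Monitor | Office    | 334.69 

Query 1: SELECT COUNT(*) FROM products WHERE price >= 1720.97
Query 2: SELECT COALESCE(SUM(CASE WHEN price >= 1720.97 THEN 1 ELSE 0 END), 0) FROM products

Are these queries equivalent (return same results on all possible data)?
Yes, equivalent

Both queries return: [(1,)]

Reason: COUNT with WHERE vs conditional SUM (COALESCE handles empty-table NULL)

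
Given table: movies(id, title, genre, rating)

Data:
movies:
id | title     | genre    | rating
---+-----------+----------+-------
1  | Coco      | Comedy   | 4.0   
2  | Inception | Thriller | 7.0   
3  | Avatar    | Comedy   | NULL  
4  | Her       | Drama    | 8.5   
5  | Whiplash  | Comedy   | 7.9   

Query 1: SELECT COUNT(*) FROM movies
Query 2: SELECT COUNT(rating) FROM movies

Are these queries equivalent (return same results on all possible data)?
No, not equivalent

Query 1 returns: [(5,)]
Query 2 returns: [(4,)]

Reason: COUNT(*) includes NULLs, COUNT(column) excludes them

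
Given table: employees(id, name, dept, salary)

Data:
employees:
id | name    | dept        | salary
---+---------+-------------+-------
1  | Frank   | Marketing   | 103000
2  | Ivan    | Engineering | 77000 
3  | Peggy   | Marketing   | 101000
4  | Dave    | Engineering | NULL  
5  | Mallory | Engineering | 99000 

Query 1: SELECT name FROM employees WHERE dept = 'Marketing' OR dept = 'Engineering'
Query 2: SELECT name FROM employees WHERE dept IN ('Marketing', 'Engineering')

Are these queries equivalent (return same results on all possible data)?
Yes, equivalent

Both queries return: [('Dave',), ('Frank',), ('Ivan',), ('Mallory',), ('Peggy',)]

Reason: OR vs IN are equivalent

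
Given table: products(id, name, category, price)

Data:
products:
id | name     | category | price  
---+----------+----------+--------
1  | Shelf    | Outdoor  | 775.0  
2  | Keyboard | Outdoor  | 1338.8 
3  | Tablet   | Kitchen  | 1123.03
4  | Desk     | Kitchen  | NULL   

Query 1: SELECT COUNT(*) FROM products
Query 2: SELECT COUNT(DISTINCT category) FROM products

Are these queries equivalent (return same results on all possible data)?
No, not equivalent

Query 1 returns: [(4,)]
Query 2 returns: [(2,)]

Reason: COUNT(*) counts rows, COUNT(DISTINCT category) counts unique categorys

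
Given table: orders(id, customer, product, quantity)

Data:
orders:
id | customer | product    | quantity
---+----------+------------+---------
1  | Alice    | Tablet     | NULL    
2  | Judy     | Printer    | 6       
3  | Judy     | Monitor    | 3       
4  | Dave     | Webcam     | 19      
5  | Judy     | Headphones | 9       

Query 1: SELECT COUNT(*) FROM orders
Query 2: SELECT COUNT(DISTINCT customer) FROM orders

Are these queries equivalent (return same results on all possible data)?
No, not equivalent

Query 1 returns: [(5,)]
Query 2 returns: [(3,)]

Reason: COUNT(*) counts rows, COUNT(DISTINCT customer) counts unique customers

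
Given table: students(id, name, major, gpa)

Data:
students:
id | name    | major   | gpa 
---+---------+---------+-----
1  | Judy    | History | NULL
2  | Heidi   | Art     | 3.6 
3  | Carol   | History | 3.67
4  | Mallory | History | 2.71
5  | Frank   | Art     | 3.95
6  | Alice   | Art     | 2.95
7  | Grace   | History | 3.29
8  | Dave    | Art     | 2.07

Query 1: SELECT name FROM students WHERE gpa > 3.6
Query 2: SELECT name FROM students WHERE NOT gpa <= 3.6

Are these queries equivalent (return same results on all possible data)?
Yes, equivalent

Both queries return: [('Carol',), ('Frank',)]

Reason: Both filter gpa > 3.6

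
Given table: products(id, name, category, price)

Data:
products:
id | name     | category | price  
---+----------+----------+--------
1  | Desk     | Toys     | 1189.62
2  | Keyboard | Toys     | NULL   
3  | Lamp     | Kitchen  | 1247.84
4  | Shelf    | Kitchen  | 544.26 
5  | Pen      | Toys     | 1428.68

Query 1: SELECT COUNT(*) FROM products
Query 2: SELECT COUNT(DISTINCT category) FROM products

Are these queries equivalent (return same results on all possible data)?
No, not equivalent

Query 1 returns: [(5,)]
Query 2 returns: [(2,)]

Reason: COUNT(*) counts rows, COUNT(DISTINCT category) counts unique categorys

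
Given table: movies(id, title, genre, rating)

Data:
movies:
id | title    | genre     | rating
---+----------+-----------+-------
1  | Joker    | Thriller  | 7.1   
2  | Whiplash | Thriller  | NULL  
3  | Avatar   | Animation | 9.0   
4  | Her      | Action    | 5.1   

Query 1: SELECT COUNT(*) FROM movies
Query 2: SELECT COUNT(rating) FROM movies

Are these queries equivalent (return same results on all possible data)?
No, not equivalent

Query 1 returns: [(4,)]
Query 2 returns: [(3,)]

Reason: COUNT(*) includes NULLs, COUNT(column) excludes them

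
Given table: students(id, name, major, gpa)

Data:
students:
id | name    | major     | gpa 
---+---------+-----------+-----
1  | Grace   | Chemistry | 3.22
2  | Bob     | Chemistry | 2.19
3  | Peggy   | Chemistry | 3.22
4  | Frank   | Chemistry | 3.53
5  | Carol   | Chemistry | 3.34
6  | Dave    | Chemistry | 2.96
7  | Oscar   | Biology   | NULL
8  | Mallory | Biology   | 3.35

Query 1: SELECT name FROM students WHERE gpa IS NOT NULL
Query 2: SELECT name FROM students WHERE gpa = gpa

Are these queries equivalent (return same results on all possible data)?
Yes, equivalent

Both queries return: [('Bob',), ('Carol',), ('Dave',), ('Frank',), ('Grace',), ('Mallory',), ('Peggy',)]

Reason: IS NOT NULL vs self-equality (both exclude NULLs)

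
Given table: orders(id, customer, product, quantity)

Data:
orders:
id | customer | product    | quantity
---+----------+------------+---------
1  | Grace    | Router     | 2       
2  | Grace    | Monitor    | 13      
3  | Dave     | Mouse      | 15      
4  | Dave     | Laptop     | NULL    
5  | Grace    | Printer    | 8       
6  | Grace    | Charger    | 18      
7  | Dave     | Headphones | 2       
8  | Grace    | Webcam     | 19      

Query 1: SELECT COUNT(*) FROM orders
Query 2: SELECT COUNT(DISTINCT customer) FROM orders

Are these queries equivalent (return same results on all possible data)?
No, not equivalent

Query 1 returns: [(8,)]
Query 2 returns: [(2,)]

Reason: COUNT(*) counts rows, COUNT(DISTINCT customer) counts unique customers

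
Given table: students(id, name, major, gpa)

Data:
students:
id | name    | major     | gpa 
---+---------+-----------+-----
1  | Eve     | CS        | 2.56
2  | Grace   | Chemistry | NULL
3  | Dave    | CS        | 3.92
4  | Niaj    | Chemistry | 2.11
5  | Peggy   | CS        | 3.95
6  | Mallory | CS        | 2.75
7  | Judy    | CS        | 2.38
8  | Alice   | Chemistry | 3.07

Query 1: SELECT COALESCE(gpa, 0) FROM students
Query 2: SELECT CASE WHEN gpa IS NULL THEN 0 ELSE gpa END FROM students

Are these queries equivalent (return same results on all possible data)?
Yes, equivalent

Both queries return: [(0,), (2.11,), (2.38,), (2.56,), (2.75,), (3.07,), (3.92,), (3.95,)]

Reason: COALESCE vs CASE for NULL handling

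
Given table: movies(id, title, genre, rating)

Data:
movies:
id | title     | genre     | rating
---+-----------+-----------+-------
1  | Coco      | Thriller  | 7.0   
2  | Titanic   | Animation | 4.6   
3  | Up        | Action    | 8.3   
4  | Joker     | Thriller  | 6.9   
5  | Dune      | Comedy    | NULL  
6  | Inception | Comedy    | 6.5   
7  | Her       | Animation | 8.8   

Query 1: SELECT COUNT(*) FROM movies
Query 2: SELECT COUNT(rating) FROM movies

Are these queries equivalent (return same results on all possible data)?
No, not equivalent

Query 1 returns: [(7,)]
Query 2 returns: [(6,)]

Reason: COUNT(*) includes NULLs, COUNT(column) excludes them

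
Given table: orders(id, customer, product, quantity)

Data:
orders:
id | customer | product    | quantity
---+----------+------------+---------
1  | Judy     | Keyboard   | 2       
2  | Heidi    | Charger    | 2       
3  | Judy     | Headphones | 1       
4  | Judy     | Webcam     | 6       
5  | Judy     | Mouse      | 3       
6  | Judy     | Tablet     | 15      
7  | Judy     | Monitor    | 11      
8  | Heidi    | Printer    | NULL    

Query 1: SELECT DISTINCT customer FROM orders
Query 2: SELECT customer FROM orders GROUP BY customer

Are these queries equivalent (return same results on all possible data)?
Yes, equivalent

Both queries return: [('Heidi',), ('Judy',)]

Reason: Both get unique customers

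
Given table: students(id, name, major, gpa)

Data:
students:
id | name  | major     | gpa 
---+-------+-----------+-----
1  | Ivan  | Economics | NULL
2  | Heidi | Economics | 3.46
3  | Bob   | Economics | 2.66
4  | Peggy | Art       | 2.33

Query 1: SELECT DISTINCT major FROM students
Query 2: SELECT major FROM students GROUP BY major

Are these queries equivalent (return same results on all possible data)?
Yes, equivalent

Both queries return: [('Art',), ('Economics',)]

Reason: Both get unique majors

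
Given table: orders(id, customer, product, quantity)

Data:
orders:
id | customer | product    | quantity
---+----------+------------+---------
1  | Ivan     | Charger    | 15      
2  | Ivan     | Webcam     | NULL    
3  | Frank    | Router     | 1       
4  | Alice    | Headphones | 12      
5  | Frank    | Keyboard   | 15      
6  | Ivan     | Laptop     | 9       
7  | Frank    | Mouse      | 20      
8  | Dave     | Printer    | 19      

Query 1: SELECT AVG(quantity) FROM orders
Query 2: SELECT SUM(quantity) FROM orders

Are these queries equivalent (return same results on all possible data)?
No, not equivalent

Query 1 returns: [(13.0,)]
Query 2 returns: [(91,)]

Reason: AVG vs SUM give different aggregate values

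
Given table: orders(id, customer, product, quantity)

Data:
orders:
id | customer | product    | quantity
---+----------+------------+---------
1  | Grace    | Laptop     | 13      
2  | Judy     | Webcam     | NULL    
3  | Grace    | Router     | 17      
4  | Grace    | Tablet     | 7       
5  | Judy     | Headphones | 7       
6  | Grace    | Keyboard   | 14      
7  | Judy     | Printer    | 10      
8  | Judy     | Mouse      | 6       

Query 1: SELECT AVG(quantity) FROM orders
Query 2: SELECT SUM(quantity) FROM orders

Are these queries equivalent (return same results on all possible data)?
No, not equivalent

Query 1 returns: [(10.571428571428571,)]
Query 2 returns: [(74,)]

Reason: AVG vs SUM give different aggregate values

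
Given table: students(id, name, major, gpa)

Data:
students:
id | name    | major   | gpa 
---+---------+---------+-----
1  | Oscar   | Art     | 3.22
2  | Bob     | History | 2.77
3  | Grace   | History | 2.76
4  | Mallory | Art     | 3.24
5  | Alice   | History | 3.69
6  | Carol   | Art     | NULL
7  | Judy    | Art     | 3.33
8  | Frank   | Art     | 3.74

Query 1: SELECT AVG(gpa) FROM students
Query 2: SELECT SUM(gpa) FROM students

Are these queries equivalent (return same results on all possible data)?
No, not equivalent

Query 1 returns: [(3.25,)]
Query 2 returns: [(22.75,)]

Reason: AVG vs SUM give different aggregate values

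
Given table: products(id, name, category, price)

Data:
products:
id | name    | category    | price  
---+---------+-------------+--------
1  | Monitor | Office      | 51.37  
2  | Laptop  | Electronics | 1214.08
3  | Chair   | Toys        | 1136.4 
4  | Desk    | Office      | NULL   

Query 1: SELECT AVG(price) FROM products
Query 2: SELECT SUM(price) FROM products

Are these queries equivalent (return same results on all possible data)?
No, not equivalent

Query 1 returns: [(800.6166666666667,)]
Query 2 returns: [(2401.85,)]

Reason: AVG vs SUM give different aggregate values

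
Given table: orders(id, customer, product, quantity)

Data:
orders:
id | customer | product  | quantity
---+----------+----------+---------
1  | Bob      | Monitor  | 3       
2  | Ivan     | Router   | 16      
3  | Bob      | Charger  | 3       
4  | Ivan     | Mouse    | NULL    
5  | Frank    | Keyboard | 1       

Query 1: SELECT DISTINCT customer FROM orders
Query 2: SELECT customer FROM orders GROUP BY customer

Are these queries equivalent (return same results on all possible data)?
Yes, equivalent

Both queries return: [('Bob',), ('Frank',), ('Ivan',)]

Reason: Both get unique customers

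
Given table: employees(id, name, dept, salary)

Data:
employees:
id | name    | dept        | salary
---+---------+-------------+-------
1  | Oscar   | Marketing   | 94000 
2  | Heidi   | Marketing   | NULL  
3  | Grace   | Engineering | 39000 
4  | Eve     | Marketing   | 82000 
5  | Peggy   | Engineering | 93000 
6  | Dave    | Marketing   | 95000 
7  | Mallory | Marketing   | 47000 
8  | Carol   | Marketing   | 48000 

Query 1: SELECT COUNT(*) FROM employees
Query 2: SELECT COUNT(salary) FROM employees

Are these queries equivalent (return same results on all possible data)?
No, not equivalent

Query 1 returns: [(8,)]
Query 2 returns: [(7,)]

Reason: COUNT(*) includes NULLs, COUNT(column) excludes them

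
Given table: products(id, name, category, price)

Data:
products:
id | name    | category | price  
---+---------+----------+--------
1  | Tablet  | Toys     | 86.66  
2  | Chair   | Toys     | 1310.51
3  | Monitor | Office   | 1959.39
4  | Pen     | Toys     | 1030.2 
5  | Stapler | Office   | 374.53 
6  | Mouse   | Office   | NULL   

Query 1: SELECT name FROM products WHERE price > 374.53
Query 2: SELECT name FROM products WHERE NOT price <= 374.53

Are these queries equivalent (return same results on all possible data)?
Yes, equivalent

Both queries return: [('Chair',), ('Monitor',), ('Pen',)]

Reason: Both filter price > 374.53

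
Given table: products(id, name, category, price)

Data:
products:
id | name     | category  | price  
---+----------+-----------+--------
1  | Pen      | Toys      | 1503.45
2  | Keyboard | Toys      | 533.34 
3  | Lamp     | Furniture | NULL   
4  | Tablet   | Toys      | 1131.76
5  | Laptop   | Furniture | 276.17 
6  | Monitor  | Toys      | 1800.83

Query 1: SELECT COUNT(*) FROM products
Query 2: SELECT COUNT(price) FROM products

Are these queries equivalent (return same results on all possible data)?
No, not equivalent

Query 1 returns: [(6,)]
Query 2 returns: [(5,)]

Reason: COUNT(*) includes NULLs, COUNT(column) excludes them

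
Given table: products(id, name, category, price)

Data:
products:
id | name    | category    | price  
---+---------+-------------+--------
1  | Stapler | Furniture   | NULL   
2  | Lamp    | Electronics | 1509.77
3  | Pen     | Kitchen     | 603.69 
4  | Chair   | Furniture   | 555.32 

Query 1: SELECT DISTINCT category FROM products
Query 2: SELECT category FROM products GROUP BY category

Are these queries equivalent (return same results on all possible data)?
Yes, equivalent

Both queries return: [('Electronics',), ('Furniture',), ('Kitchen',)]

Reason: Both get unique categorys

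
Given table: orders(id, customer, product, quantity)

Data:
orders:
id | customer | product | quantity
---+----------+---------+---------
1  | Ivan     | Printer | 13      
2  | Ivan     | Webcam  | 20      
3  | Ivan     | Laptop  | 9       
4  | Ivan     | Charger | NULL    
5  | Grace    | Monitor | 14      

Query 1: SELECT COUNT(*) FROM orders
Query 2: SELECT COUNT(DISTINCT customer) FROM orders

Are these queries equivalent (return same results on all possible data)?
No, not equivalent

Query 1 returns: [(5,)]
Query 2 returns: [(2,)]

Reason: COUNT(*) counts rows, COUNT(DISTINCT customer) counts unique customers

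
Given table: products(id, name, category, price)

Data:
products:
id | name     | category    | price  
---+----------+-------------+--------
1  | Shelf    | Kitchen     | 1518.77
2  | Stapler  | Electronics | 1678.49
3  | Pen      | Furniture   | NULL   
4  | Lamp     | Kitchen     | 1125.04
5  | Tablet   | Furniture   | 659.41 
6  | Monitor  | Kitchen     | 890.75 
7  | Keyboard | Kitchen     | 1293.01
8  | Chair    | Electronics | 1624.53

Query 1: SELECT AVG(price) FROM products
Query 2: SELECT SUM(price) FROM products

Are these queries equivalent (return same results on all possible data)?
No, not equivalent

Query 1 returns: [(1255.7142857142858,)]
Query 2 returns: [(8790.0,)]

Reason: AVG vs SUM give different aggregate values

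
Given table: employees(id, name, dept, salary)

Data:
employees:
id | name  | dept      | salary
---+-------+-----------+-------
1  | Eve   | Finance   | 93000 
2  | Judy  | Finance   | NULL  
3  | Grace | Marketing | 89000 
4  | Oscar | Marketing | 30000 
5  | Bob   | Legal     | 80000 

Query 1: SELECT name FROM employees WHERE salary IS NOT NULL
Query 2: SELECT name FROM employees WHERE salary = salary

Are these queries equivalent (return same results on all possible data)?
Yes, equivalent

Both queries return: [('Bob',), ('Eve',), ('Grace',), ('Oscar',)]

Reason: IS NOT NULL vs self-equality (both exclude NULLs)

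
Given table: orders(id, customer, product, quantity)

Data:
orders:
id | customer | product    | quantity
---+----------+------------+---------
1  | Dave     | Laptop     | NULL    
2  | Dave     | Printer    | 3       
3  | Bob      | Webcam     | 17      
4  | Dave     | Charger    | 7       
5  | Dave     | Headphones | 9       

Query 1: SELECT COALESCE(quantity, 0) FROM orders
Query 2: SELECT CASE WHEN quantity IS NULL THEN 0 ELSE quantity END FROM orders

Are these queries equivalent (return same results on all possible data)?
Yes, equivalent

Both queries return: [(0,), (3,), (7,), (9,), (17,)]

Reason: COALESCE vs CASE for NULL handling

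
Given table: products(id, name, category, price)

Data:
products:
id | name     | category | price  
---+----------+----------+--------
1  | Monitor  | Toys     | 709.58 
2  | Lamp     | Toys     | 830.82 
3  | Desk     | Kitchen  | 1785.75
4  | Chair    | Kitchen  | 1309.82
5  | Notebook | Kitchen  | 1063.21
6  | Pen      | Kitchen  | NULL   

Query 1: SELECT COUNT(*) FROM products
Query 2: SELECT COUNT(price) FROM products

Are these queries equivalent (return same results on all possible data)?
No, not equivalent

Query 1 returns: [(6,)]
Query 2 returns: [(5,)]

Reason: COUNT(*) includes NULLs, COUNT(column) excludes them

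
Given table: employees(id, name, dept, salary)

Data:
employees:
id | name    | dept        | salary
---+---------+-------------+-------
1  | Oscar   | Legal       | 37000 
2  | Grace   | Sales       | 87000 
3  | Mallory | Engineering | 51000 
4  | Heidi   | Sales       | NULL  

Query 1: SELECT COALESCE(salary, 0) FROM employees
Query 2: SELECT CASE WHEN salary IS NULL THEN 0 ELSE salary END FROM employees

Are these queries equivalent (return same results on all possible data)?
Yes, equivalent

Both queries return: [(0,), (37000,), (51000,), (87000,)]

Reason: COALESCE vs CASE for NULL handling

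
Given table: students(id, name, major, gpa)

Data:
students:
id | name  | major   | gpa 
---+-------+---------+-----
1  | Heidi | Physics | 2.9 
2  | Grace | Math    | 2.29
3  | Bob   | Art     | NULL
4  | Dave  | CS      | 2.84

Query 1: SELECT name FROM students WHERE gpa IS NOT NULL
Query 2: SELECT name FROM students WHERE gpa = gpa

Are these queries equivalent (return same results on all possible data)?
Yes, equivalent

Both queries return: [('Dave',), ('Grace',), ('Heidi',)]

Reason: IS NOT NULL vs self-equality (both exclude NULLs)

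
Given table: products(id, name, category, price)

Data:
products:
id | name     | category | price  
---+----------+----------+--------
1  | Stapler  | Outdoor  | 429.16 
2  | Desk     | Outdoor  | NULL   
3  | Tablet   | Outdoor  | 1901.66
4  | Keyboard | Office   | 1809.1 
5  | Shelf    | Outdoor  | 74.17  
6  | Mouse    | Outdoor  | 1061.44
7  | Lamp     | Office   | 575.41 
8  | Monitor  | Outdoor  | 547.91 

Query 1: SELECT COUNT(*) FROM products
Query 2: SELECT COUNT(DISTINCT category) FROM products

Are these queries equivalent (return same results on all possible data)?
No, not equivalent

Query 1 returns: [(8,)]
Query 2 returns: [(2,)]

Reason: COUNT(*) counts rows, COUNT(DISTINCT category) counts unique categorys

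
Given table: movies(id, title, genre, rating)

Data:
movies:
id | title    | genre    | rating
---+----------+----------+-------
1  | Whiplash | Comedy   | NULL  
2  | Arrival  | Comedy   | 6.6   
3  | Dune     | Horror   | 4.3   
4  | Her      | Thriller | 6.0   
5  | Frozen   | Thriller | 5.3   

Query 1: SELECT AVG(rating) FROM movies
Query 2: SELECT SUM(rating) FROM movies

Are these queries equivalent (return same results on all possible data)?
No, not equivalent

Query 1 returns: [(5.55,)]
Query 2 returns: [(22.2,)]

Reason: AVG vs SUM give different aggregate values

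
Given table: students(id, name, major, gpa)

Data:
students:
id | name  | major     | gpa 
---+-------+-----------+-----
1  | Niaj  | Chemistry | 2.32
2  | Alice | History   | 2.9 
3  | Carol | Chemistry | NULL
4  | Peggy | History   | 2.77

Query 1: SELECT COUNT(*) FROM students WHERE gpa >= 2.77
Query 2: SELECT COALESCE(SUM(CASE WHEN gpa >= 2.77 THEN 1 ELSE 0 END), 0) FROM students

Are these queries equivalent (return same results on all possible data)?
Yes, equivalent

Both queries return: [(2,)]

Reason: COUNT with WHERE vs conditional SUM (COALESCE handles empty-table NULL)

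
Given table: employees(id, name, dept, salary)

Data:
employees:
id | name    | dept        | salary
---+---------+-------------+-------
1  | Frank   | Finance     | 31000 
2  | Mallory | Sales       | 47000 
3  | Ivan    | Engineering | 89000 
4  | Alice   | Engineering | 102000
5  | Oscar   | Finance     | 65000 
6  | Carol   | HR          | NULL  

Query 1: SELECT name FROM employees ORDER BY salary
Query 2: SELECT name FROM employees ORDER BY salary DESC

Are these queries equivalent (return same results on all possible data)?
No, not equivalent

Query 1 returns: [('Carol',), ('Frank',), ('Mallory',), ('Oscar',), ('Ivan',), ('Alice',)]
Query 2 returns: [('Alice',), ('Ivan',), ('Oscar',), ('Mallory',), ('Frank',), ('Carol',)]

Reason: ASC vs DESC gives opposite ordering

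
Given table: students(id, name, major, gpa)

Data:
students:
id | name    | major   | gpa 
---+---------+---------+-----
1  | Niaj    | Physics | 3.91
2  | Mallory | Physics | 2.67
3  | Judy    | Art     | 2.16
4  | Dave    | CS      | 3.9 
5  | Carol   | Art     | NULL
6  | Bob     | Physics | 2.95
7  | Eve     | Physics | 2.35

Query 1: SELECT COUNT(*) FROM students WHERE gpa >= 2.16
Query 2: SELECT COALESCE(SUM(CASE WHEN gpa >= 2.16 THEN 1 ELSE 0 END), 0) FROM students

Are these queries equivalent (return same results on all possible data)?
Yes, equivalent

Both queries return: [(6,)]

Reason: COUNT with WHERE vs conditional SUM (COALESCE handles empty-table NULL)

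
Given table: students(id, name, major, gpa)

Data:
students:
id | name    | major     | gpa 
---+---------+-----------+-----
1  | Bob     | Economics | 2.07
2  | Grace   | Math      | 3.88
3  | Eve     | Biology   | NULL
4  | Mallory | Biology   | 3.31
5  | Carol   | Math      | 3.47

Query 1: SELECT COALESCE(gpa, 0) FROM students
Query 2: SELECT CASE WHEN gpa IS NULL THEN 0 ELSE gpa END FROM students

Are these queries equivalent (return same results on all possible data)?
Yes, equivalent

Both queries return: [(0,), (2.07,), (3.31,), (3.47,), (3.88,)]

Reason: COALESCE vs CASE for NULL handling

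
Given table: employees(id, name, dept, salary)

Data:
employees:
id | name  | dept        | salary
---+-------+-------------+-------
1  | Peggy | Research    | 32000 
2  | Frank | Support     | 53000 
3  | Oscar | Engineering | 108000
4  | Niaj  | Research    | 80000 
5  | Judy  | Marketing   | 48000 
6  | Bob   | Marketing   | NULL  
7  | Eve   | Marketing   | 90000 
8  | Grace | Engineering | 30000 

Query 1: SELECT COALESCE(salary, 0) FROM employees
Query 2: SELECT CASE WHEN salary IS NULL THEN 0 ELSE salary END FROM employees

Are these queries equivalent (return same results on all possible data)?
Yes, equivalent

Both queries return: [(0,), (30000,), (32000,), (48000,), (53000,), (80000,), (90000,), (108000,)]

Reason: COALESCE vs CASE for NULL handling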